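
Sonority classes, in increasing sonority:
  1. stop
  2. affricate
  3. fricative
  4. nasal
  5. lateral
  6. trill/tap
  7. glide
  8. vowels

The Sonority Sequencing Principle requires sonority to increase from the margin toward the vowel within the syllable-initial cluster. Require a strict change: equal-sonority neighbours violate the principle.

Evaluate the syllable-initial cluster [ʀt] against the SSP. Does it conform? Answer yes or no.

no

/ʀ/ is a trill/tap (sonority 6).
/t/ is a stop (sonority 1).
The profile is 6-1. Between /ʀ/ (6) and /t/ (1) sonority does not rise, so the cluster violates the SSP.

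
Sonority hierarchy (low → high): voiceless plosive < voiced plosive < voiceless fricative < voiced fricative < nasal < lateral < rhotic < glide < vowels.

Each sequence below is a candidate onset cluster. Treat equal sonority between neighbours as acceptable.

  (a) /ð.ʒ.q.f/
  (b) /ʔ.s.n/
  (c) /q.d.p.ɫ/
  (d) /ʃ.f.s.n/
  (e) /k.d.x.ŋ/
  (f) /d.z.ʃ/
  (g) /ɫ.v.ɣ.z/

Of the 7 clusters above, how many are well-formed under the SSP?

3

(a) 4-4-1-3 → violates
(b) 1-3-5 → obeys
(c) 1-2-1-6 → violates
(d) 3-3-3-5 → obeys
(e) 1-2-3-5 → obeys
(f) 2-4-3 → violates
(g) 6-4-4-4 → violates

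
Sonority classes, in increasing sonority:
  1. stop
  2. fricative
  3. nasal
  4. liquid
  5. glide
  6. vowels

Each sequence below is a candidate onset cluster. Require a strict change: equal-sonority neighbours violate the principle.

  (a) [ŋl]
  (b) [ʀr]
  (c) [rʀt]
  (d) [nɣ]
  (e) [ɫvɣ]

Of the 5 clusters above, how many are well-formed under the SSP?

(a) sonority 3-4: well-formed.
(b) sonority 4-4: ill-formed.
(c) sonority 4-4-1: ill-formed.
(d) sonority 3-2: ill-formed.
(e) sonority 4-2-2: ill-formed.

1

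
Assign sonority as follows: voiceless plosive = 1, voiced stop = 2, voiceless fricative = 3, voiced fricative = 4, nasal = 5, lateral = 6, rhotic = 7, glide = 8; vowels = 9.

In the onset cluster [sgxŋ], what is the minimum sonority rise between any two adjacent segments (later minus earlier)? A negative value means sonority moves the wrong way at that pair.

/s/ is a voiceless fricative (sonority 3).
/g/ is a voiced stop (sonority 2).
/x/ is a voiceless fricative (sonority 3).
/ŋ/ is a nasal (sonority 5).
/s/→/g/: change -1.
/g/→/x/: change +1.
/x/→/ŋ/: change +2.
Minimum = -1.

-1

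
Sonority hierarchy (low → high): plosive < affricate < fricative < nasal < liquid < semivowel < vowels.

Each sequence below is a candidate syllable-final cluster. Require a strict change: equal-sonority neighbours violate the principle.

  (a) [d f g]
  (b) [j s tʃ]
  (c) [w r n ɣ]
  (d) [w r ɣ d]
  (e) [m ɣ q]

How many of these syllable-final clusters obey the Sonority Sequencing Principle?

4

(a) sonority 1-3-1: ill-formed.
(b) sonority 6-3-2: well-formed.
(c) sonority 6-5-4-3: well-formed.
(d) sonority 6-5-3-1: well-formed.
(e) sonority 4-3-1: well-formed.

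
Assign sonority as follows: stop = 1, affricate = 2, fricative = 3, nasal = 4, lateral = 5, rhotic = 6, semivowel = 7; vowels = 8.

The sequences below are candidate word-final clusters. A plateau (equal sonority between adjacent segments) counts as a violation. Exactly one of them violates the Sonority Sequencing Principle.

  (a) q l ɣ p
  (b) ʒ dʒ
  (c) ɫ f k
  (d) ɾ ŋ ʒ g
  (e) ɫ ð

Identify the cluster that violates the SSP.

(a) 1-5-3-1 → violates
(b) 3-2 → obeys
(c) 5-3-1 → obeys
(d) 6-4-3-1 → obeys
(e) 5-3 → obeys

a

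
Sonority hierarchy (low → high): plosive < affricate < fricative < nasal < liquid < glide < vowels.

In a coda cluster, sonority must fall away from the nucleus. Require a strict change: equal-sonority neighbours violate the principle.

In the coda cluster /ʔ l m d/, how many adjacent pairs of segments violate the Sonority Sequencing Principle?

/ʔ/ — plosive, sonority 1.
/l/ — liquid, sonority 5.
/m/ — nasal, sonority 4.
/d/ — plosive, sonority 1.
/ʔ/→/l/: 1→5 (does not fall) — violation.
/l/→/m/: 5→4 (falls) — ok.
/m/→/d/: 4→1 (falls) — ok.

1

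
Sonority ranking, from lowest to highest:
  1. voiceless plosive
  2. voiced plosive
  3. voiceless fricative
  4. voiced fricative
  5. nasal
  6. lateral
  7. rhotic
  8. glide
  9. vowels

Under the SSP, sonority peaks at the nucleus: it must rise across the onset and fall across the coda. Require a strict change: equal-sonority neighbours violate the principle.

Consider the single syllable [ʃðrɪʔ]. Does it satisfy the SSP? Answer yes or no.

yes

Onset: /ʃ/ is a voiceless fricative (sonority 3), /ð/ is a voiced fricative (sonority 4), /r/ is a rhotic (sonority 7); then the nucleus /ɪ/ (sonority 9).
Onset profile 3-4-7-9 — rises to the nucleus.
Coda: /ʔ/ is a voiceless plosive (sonority 1).
Coda profile 9-1 — falls from the nucleus.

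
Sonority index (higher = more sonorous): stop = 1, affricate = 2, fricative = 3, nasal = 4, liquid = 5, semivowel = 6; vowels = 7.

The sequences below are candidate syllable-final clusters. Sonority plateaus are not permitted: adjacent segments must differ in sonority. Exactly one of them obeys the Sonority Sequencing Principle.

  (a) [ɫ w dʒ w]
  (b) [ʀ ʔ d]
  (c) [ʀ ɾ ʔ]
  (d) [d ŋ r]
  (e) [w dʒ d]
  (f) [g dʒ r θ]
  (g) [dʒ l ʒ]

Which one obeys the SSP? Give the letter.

e

(a) [ɫ w dʒ w]: profile 5-6-2-6 — violates.
(b) [ʀ ʔ d]: profile 5-1-1 — violates.
(c) [ʀ ɾ ʔ]: profile 5-5-1 — violates.
(d) [d ŋ r]: profile 1-4-5 — violates.
(e) [w dʒ d]: profile 6-2-1 — obeys.
(f) [g dʒ r θ]: profile 1-2-5-3 — violates.
(g) [dʒ l ʒ]: profile 2-5-3 — violates.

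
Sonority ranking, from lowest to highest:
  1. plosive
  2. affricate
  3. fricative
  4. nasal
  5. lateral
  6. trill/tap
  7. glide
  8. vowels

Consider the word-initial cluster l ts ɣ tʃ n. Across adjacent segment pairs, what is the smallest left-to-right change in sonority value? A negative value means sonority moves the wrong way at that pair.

/l/ is a lateral (sonority 5).
/ts/ is an affricate (sonority 2).
/ɣ/ is a fricative (sonority 3).
/tʃ/ is an affricate (sonority 2).
/n/ is a nasal (sonority 4).
/l/→/ts/: change -3.
/ts/→/ɣ/: change +1.
/ɣ/→/tʃ/: change -1.
/tʃ/→/n/: change +2.
Minimum = -3.

-3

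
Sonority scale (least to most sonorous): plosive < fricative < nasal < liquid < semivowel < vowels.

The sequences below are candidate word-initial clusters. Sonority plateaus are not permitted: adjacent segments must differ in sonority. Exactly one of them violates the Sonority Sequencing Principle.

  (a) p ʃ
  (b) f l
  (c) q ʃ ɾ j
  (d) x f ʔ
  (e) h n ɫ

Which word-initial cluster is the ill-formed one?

d

(a) 1-2 → obeys
(b) 2-4 → obeys
(c) 1-2-4-5 → obeys
(d) 2-2-1 → violates
(e) 2-3-4 → obeys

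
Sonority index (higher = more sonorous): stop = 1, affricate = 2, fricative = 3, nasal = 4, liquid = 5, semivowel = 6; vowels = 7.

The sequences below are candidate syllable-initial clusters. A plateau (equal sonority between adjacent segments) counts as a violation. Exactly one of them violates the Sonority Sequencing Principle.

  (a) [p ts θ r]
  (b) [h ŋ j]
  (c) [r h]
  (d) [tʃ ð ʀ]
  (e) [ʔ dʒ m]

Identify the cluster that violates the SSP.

(a) [p ts θ r]: profile 1-2-3-5 — obeys.
(b) [h ŋ j]: profile 3-4-6 — obeys.
(c) [r h]: profile 5-3 — violates.
(d) [tʃ ð ʀ]: profile 2-3-5 — obeys.
(e) [ʔ dʒ m]: profile 1-2-4 — obeys.

c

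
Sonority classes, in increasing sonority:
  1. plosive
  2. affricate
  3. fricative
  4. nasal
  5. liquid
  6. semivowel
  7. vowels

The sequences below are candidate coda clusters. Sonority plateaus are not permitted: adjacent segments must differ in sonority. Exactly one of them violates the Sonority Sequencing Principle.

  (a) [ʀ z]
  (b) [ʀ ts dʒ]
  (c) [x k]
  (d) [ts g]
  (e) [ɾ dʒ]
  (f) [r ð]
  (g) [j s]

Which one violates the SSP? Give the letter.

(a) 5-3 → obeys
(b) 5-2-2 → violates
(c) 3-1 → obeys
(d) 2-1 → obeys
(e) 5-2 → obeys
(f) 5-3 → obeys
(g) 6-3 → obeys

b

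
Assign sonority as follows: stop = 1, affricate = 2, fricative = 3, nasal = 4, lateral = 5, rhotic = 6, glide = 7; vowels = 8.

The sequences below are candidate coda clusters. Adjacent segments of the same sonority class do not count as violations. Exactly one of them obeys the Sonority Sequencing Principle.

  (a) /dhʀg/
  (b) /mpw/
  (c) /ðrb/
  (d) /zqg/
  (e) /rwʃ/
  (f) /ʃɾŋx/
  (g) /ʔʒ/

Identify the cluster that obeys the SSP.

(a) 1-3-6-1 → violates
(b) 4-1-7 → violates
(c) 3-6-1 → violates
(d) 3-1-1 → obeys
(e) 6-7-3 → violates
(f) 3-6-4-3 → violates
(g) 1-3 → violates

d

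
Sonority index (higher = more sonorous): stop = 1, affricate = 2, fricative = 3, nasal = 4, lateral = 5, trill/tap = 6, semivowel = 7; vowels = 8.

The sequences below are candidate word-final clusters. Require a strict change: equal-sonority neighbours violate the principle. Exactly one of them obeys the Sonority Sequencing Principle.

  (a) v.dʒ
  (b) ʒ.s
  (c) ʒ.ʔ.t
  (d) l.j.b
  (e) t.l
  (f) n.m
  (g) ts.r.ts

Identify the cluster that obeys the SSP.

(a) v.dʒ: profile 3-2 — obeys.
(b) ʒ.s: profile 3-3 — violates.
(c) ʒ.ʔ.t: profile 3-1-1 — violates.
(d) l.j.b: profile 5-7-1 — violates.
(e) t.l: profile 1-5 — violates.
(f) n.m: profile 4-4 — violates.
(g) ts.r.ts: profile 2-6-2 — violates.

a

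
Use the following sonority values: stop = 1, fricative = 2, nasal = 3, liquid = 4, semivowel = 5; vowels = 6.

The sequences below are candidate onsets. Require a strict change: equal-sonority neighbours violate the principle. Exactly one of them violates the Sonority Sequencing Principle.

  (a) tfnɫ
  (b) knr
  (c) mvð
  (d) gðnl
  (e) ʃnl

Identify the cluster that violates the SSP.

(a) 1-2-3-4 → obeys
(b) 1-3-4 → obeys
(c) 3-2-2 → violates
(d) 1-2-3-4 → obeys
(e) 2-3-4 → obeys

c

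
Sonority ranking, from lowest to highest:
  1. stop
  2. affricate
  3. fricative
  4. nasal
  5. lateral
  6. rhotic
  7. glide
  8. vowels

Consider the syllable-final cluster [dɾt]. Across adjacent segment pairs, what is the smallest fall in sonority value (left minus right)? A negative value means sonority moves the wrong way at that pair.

/d/ — stop, sonority 1.
/ɾ/ — rhotic, sonority 6.
/t/ — stop, sonority 1.
/d/→/ɾ/: change -5.
/ɾ/→/t/: change +5.
Minimum = -5.

-5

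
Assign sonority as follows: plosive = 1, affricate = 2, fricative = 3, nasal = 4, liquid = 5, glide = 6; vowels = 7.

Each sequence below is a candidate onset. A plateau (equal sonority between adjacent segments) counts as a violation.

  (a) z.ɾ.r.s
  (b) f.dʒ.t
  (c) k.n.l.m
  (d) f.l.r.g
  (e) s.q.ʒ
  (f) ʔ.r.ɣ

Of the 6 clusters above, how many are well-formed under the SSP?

0

(a) 3-5-5-3 → violates
(b) 3-2-1 → violates
(c) 1-4-5-4 → violates
(d) 3-5-5-1 → violates
(e) 3-1-3 → violates
(f) 1-5-3 → violates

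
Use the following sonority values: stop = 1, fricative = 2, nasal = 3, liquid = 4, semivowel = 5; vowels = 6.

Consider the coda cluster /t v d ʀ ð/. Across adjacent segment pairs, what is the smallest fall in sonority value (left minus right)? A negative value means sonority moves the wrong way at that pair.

/t/ is a stop (sonority 1).
/v/ is a fricative (sonority 2).
/d/ is a stop (sonority 1).
/ʀ/ is a liquid (sonority 4).
/ð/ is a fricative (sonority 2).
/t/→/v/: change -1.
/v/→/d/: change +1.
/d/→/ʀ/: change -3.
/ʀ/→/ð/: change +2.
Minimum = -3.

-3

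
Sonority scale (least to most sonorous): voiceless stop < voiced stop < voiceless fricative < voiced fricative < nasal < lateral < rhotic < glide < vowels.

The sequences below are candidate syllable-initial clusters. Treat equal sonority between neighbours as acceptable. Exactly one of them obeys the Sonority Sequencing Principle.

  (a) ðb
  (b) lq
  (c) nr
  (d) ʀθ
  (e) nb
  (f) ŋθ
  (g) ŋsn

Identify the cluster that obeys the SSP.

(a) sonority 4-2: ill-formed.
(b) sonority 6-1: ill-formed.
(c) sonority 5-7: well-formed.
(d) sonority 7-3: ill-formed.
(e) sonority 5-2: ill-formed.
(f) sonority 5-3: ill-formed.
(g) sonority 5-3-5: ill-formed.

c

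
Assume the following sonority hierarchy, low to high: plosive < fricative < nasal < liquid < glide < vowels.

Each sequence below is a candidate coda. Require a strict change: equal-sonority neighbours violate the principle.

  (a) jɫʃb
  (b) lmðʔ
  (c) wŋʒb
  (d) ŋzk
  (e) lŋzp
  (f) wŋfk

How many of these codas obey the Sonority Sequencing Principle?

(a) 5-4-2-1 → obeys
(b) 4-3-2-1 → obeys
(c) 5-3-2-1 → obeys
(d) 3-2-1 → obeys
(e) 4-3-2-1 → obeys
(f) 5-3-2-1 → obeys

6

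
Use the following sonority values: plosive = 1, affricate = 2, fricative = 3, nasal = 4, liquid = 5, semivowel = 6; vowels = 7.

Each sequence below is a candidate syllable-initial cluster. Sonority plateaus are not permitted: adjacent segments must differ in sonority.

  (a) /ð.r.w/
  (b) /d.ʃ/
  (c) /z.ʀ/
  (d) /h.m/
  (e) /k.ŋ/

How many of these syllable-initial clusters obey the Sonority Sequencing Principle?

5

(a) 3-5-6 → obeys
(b) 1-3 → obeys
(c) 3-5 → obeys
(d) 3-4 → obeys
(e) 1-4 → obeys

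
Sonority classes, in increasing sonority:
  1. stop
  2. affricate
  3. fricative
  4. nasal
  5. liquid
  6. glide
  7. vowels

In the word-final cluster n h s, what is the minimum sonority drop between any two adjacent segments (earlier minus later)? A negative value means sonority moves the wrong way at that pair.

/n/: nasal = 4.
/h/: fricative = 3.
/s/: fricative = 3.
/n/→/h/: change +1.
/h/→/s/: change +0.
Minimum = 0.

0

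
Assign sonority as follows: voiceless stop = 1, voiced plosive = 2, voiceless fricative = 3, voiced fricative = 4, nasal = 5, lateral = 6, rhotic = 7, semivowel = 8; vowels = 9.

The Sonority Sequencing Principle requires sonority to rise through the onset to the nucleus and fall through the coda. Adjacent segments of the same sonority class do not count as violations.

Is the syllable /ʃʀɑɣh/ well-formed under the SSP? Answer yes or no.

Onset: /ʃ/ is a voiceless fricative (sonority 3), /ʀ/ is a rhotic (sonority 7); then the nucleus /ɑ/ (sonority 9).
Onset profile 3-7-9 — rises to the nucleus.
Coda: /ɣ/ is a voiced fricative (sonority 4), /h/ is a voiceless fricative (sonority 3).
Coda profile 9-4-3 — falls from the nucleus.

yes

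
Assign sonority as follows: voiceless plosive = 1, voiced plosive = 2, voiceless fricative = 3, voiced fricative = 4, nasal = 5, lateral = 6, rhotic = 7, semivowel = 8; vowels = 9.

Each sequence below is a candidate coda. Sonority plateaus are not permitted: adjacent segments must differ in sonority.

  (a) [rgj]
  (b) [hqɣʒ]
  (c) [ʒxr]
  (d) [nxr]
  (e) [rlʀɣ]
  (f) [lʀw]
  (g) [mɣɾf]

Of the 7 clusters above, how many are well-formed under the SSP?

0

(a) [rgj]: profile 7-2-8 — violates.
(b) [hqɣʒ]: profile 3-1-4-4 — violates.
(c) [ʒxr]: profile 4-3-7 — violates.
(d) [nxr]: profile 5-3-7 — violates.
(e) [rlʀɣ]: profile 7-6-7-4 — violates.
(f) [lʀw]: profile 6-7-8 — violates.
(g) [mɣɾf]: profile 5-4-7-3 — violates.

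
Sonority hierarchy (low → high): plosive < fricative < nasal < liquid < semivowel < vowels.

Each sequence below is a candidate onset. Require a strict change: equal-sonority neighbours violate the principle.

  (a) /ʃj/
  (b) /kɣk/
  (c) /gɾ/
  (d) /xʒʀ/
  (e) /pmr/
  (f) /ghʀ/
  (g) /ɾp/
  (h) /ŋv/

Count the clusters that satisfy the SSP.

(a) sonority 2-5: well-formed.
(b) sonority 1-2-1: ill-formed.
(c) sonority 1-4: well-formed.
(d) sonority 2-2-4: ill-formed.
(e) sonority 1-3-4: well-formed.
(f) sonority 1-2-4: well-formed.
(g) sonority 4-1: ill-formed.
(h) sonority 3-2: ill-formed.

4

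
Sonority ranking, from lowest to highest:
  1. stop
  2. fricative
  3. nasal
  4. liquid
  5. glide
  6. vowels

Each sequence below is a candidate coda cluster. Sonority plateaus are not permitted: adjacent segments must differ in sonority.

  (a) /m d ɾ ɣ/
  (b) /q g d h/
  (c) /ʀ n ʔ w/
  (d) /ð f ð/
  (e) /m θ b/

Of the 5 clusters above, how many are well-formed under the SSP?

1

(a) 3-1-4-2 → violates
(b) 1-1-1-2 → violates
(c) 4-3-1-5 → violates
(d) 2-2-2 → violates
(e) 3-2-1 → obeys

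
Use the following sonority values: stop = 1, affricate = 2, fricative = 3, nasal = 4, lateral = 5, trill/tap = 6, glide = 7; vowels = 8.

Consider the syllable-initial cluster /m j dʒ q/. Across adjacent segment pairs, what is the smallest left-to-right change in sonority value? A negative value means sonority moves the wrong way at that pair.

/m/ is a nasal (sonority 4).
/j/ is a glide (sonority 7).
/dʒ/ is an affricate (sonority 2).
/q/ is a stop (sonority 1).
/m/→/j/: change +3.
/j/→/dʒ/: change -5.
/dʒ/→/q/: change -1.
Minimum = -5.

-5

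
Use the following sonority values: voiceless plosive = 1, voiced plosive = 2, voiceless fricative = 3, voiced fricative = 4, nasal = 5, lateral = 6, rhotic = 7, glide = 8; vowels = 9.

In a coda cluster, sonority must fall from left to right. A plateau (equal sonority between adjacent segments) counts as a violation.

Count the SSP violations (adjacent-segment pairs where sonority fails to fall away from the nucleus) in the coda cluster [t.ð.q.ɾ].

2

/t/: voiceless plosive = 1.
/ð/: voiced fricative = 4.
/q/: voiceless plosive = 1.
/ɾ/: rhotic = 7.
/t/→/ð/: 1→4 (does not fall) — violation.
/ð/→/q/: 4→1 (falls) — ok.
/q/→/ɾ/: 1→7 (does not fall) — violation.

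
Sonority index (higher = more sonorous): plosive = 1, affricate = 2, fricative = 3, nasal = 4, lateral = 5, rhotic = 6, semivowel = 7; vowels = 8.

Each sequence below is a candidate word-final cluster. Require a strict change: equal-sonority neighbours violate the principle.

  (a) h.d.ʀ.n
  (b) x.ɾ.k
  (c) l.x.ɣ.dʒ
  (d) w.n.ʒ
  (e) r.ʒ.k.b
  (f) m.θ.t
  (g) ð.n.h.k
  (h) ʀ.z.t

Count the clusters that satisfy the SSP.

(a) sonority 3-1-6-4: ill-formed.
(b) sonority 3-6-1: ill-formed.
(c) sonority 5-3-3-2: ill-formed.
(d) sonority 7-4-3: well-formed.
(e) sonority 6-3-1-1: ill-formed.
(f) sonority 4-3-1: well-formed.
(g) sonority 3-4-3-1: ill-formed.
(h) sonority 6-3-1: well-formed.

3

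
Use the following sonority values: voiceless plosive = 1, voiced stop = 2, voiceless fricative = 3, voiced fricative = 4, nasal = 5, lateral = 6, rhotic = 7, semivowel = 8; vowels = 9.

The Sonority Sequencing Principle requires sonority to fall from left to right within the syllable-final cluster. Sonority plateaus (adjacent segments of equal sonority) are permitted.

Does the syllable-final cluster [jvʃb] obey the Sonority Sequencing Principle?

yes

/j/: semivowel = 8.
/v/: voiced fricative = 4.
/ʃ/: voiceless fricative = 3.
/b/: voiced stop = 2.
The profile 8-4-3-2 strictly falls, so the syllable-final cluster satisfies the SSP.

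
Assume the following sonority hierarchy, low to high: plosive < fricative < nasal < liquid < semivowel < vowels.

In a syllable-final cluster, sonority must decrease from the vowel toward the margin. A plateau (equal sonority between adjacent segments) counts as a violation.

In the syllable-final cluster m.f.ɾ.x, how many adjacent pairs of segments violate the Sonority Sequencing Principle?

/m/ is a nasal (sonority 3).
/f/ is a fricative (sonority 2).
/ɾ/ is a liquid (sonority 4).
/x/ is a fricative (sonority 2).
/m/→/f/: 3→2 (falls) — ok.
/f/→/ɾ/: 2→4 (does not fall) — violation.
/ɾ/→/x/: 4→2 (falls) — ok.

1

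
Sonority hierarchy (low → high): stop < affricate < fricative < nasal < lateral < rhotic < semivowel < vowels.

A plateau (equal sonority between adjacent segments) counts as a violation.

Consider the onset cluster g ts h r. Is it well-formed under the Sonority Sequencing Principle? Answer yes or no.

yes

/g/: stop = 1.
/ts/: affricate = 2.
/h/: fricative = 3.
/r/: rhotic = 6.
The profile 1-2-3-6 strictly rises, so the onset cluster satisfies the SSP.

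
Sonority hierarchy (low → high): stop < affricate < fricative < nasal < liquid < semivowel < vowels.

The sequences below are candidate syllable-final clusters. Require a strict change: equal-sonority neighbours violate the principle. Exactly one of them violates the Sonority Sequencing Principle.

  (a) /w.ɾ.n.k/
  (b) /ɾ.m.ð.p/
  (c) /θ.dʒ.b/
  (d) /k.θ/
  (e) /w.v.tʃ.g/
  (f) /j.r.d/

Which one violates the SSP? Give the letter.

(a) 6-5-4-1 → obeys
(b) 5-4-3-1 → obeys
(c) 3-2-1 → obeys
(d) 1-3 → violates
(e) 6-3-2-1 → obeys
(f) 6-5-1 → obeys

d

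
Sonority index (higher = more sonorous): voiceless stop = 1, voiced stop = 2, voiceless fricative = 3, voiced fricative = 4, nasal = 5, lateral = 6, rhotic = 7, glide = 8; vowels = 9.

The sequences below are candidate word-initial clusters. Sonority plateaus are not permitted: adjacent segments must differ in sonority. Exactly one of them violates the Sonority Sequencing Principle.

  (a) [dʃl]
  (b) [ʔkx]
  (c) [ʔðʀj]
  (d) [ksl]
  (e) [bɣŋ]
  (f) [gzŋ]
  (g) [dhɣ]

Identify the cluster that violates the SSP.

b

(a) sonority 2-3-6: well-formed.
(b) sonority 1-1-3: ill-formed.
(c) sonority 1-4-7-8: well-formed.
(d) sonority 1-3-6: well-formed.
(e) sonority 2-4-5: well-formed.
(f) sonority 2-4-5: well-formed.
(g) sonority 2-3-4: well-formed.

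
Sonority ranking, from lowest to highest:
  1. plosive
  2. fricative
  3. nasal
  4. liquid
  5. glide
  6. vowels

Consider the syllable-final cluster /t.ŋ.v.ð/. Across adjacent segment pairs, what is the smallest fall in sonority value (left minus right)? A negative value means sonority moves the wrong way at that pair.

-2

/t/ — plosive, sonority 1.
/ŋ/ — nasal, sonority 3.
/v/ — fricative, sonority 2.
/ð/ — fricative, sonority 2.
/t/→/ŋ/: change -2.
/ŋ/→/v/: change +1.
/v/→/ð/: change +0.
Minimum = -2.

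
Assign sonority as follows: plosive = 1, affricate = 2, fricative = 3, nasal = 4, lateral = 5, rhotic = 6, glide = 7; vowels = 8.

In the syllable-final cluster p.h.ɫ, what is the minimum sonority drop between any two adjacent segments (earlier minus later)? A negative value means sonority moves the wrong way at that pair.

/p/ is a plosive (sonority 1).
/h/ is a fricative (sonority 3).
/ɫ/ is a lateral (sonority 5).
/p/→/h/: change -2.
/h/→/ɫ/: change -2.
Minimum = -2.

-2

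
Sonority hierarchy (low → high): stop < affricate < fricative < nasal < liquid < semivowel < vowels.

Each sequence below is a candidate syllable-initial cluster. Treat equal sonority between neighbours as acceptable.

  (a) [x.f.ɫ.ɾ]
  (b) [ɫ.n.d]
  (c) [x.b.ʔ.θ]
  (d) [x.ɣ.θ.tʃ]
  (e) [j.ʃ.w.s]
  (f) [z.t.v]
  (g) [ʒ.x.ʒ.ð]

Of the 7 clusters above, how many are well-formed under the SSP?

2

(a) [x.f.ɫ.ɾ]: profile 3-3-5-5 — obeys.
(b) [ɫ.n.d]: profile 5-4-1 — violates.
(c) [x.b.ʔ.θ]: profile 3-1-1-3 — violates.
(d) [x.ɣ.θ.tʃ]: profile 3-3-3-2 — violates.
(e) [j.ʃ.w.s]: profile 6-3-6-3 — violates.
(f) [z.t.v]: profile 3-1-3 — violates.
(g) [ʒ.x.ʒ.ð]: profile 3-3-3-3 — obeys.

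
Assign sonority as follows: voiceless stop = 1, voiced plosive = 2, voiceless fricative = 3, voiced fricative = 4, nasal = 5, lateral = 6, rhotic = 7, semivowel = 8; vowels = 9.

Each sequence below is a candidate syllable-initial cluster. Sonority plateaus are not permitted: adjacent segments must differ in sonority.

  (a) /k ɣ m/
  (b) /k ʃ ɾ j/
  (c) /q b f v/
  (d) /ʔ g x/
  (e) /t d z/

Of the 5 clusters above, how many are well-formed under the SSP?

(a) 1-4-5 → obeys
(b) 1-3-7-8 → obeys
(c) 1-2-3-4 → obeys
(d) 1-2-3 → obeys
(e) 1-2-4 → obeys

5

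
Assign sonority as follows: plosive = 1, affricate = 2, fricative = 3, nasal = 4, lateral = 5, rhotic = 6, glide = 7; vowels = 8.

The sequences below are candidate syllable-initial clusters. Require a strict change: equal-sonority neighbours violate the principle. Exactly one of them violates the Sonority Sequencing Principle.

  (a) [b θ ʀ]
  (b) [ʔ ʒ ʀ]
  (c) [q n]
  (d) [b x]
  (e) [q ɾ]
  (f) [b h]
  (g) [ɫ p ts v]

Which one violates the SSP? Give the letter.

g

(a) [b θ ʀ]: profile 1-3-6 — obeys.
(b) [ʔ ʒ ʀ]: profile 1-3-6 — obeys.
(c) [q n]: profile 1-4 — obeys.
(d) [b x]: profile 1-3 — obeys.
(e) [q ɾ]: profile 1-6 — obeys.
(f) [b h]: profile 1-3 — obeys.
(g) [ɫ p ts v]: profile 5-1-2-3 — violates.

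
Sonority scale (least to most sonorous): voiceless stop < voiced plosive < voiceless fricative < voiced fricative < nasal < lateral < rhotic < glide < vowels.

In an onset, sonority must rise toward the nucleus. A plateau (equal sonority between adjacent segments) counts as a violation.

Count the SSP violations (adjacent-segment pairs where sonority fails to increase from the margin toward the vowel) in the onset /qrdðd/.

/q/ — voiceless stop, sonority 1.
/r/ — rhotic, sonority 7.
/d/ — voiced plosive, sonority 2.
/ð/ — voiced fricative, sonority 4.
/d/ — voiced plosive, sonority 2.
/q/→/r/: 1→7 (rises) — ok.
/r/→/d/: 7→2 (does not rise) — violation.
/d/→/ð/: 2→4 (rises) — ok.
/ð/→/d/: 4→2 (does not rise) — violation.

2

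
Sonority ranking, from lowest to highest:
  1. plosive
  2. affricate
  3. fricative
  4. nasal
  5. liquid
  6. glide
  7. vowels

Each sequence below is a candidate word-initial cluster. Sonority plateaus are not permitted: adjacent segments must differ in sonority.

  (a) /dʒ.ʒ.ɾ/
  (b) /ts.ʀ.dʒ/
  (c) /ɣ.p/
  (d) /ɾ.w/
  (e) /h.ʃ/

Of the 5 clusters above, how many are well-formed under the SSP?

2

(a) /dʒ.ʒ.ɾ/: profile 2-3-5 — obeys.
(b) /ts.ʀ.dʒ/: profile 2-5-2 — violates.
(c) /ɣ.p/: profile 3-1 — violates.
(d) /ɾ.w/: profile 5-6 — obeys.
(e) /h.ʃ/: profile 3-3 — violates.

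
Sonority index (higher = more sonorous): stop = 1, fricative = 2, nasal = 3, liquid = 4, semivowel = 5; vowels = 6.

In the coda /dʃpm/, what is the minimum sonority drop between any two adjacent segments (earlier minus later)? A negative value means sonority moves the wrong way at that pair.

-2

/d/ — stop, sonority 1.
/ʃ/ — fricative, sonority 2.
/p/ — stop, sonority 1.
/m/ — nasal, sonority 3.
/d/→/ʃ/: change -1.
/ʃ/→/p/: change +1.
/p/→/m/: change -2.
Minimum = -2.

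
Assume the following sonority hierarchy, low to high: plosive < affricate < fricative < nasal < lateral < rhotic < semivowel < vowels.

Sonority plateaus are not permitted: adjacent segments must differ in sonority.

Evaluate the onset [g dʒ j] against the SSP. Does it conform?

/g/ is a plosive (sonority 1).
/dʒ/ is an affricate (sonority 2).
/j/ is a semivowel (sonority 7).
The profile 1-2-7 strictly rises, so the onset satisfies the SSP.

yes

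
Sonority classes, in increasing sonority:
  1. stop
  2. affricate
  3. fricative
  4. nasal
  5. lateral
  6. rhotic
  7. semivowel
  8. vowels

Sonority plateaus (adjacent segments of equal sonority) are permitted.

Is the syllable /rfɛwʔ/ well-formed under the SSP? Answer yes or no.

no

Onset: /r/ is a rhotic (sonority 6), /f/ is a fricative (sonority 3); then the nucleus /ɛ/ (sonority 8).
Onset profile 6-3-8 — does not rise throughout.
Coda: /w/ is a semivowel (sonority 7), /ʔ/ is a stop (sonority 1).
Coda profile 8-7-1 — falls from the nucleus.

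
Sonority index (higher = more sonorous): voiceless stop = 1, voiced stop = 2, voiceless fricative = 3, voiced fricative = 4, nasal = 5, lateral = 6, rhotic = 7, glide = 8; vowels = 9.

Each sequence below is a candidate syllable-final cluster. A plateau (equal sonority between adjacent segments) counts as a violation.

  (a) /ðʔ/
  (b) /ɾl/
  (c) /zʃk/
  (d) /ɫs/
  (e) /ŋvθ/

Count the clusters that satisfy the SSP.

5

(a) /ðʔ/: profile 4-1 — obeys.
(b) /ɾl/: profile 7-6 — obeys.
(c) /zʃk/: profile 4-3-1 — obeys.
(d) /ɫs/: profile 6-3 — obeys.
(e) /ŋvθ/: profile 5-4-3 — obeys.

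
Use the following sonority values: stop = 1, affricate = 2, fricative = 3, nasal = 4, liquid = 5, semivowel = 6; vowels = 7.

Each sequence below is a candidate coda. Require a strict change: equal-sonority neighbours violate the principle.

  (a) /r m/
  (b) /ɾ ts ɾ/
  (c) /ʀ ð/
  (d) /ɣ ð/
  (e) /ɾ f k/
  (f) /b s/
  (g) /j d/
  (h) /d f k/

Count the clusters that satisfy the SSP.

4

(a) sonority 5-4: well-formed.
(b) sonority 5-2-5: ill-formed.
(c) sonority 5-3: well-formed.
(d) sonority 3-3: ill-formed.
(e) sonority 5-3-1: well-formed.
(f) sonority 1-3: ill-formed.
(g) sonority 6-1: well-formed.
(h) sonority 1-3-1: ill-formed.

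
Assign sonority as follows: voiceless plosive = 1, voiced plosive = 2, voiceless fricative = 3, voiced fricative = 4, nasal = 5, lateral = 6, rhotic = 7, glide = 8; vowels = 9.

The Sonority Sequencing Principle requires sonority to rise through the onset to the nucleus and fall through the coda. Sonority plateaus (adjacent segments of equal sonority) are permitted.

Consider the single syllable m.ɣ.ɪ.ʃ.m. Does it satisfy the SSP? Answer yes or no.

no

Onset: /m/ is a nasal (sonority 5), /ɣ/ is a voiced fricative (sonority 4); then the nucleus /ɪ/ (sonority 9).
Onset profile 5-4-9 — does not rise throughout.
Coda: /ʃ/ is a voiceless fricative (sonority 3), /m/ is a nasal (sonority 5).
Coda profile 9-3-5 — does not fall throughout.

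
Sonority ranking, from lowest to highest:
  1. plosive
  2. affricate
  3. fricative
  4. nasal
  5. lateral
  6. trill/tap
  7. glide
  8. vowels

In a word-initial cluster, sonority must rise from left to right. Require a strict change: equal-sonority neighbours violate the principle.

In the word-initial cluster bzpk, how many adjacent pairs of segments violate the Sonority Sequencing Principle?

/b/ — plosive, sonority 1.
/z/ — fricative, sonority 3.
/p/ — plosive, sonority 1.
/k/ — plosive, sonority 1.
/b/→/z/: 1→3 (rises) — ok.
/z/→/p/: 3→1 (does not rise) — violation.
/p/→/k/: 1→1 (plateau) — violation.

2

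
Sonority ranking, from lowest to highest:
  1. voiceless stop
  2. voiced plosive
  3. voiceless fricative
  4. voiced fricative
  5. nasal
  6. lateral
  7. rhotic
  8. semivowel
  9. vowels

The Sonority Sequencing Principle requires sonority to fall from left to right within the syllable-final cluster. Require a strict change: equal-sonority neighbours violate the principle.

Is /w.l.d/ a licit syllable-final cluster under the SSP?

/w/: semivowel = 8.
/l/: lateral = 6.
/d/: voiced plosive = 2.
The profile 8-6-2 strictly falls, so the syllable-final cluster satisfies the SSP.

yes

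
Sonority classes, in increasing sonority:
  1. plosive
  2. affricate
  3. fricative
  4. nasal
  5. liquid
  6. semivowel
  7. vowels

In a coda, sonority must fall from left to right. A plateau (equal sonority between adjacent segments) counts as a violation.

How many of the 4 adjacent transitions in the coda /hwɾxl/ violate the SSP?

2

/h/ — fricative, sonority 3.
/w/ — semivowel, sonority 6.
/ɾ/ — liquid, sonority 5.
/x/ — fricative, sonority 3.
/l/ — liquid, sonority 5.
/h/→/w/: 3→6 (does not fall) — violation.
/w/→/ɾ/: 6→5 (falls) — ok.
/ɾ/→/x/: 5→3 (falls) — ok.
/x/→/l/: 3→5 (does not fall) — violation.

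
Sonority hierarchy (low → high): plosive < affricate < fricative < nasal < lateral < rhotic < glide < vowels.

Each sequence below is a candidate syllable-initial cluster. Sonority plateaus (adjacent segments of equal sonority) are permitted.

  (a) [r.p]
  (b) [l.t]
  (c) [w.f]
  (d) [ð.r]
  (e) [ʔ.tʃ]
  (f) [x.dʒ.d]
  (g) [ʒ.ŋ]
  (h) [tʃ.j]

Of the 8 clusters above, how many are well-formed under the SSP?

(a) sonority 6-1: ill-formed.
(b) sonority 5-1: ill-formed.
(c) sonority 7-3: ill-formed.
(d) sonority 3-6: well-formed.
(e) sonority 1-2: well-formed.
(f) sonority 3-2-1: ill-formed.
(g) sonority 3-4: well-formed.
(h) sonority 2-7: well-formed.

4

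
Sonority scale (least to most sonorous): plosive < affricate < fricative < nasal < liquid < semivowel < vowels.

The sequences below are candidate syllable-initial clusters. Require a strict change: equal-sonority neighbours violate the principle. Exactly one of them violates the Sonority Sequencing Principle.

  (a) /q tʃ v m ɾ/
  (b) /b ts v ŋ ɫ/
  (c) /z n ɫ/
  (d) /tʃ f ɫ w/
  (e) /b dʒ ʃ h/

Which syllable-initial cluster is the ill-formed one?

(a) 1-2-3-4-5 → obeys
(b) 1-2-3-4-5 → obeys
(c) 3-4-5 → obeys
(d) 2-3-5-6 → obeys
(e) 1-2-3-3 → violates

e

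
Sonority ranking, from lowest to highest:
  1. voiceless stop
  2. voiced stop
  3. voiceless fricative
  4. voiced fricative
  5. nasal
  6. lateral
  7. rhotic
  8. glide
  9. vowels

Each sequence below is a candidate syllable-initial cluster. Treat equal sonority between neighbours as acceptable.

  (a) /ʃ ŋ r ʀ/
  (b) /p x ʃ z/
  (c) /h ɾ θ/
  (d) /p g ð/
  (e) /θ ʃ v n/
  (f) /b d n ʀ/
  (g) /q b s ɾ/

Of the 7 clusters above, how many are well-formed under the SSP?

(a) 3-5-7-7 → obeys
(b) 1-3-3-4 → obeys
(c) 3-7-3 → violates
(d) 1-2-4 → obeys
(e) 3-3-4-5 → obeys
(f) 2-2-5-7 → obeys
(g) 1-2-3-7 → obeys

6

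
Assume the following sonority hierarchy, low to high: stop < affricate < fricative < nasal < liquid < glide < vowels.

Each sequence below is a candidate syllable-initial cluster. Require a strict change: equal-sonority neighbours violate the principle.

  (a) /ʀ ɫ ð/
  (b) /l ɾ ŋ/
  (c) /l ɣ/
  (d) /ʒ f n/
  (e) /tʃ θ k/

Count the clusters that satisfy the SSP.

(a) sonority 5-5-3: ill-formed.
(b) sonority 5-5-4: ill-formed.
(c) sonority 5-3: ill-formed.
(d) sonority 3-3-4: ill-formed.
(e) sonority 2-3-1: ill-formed.

0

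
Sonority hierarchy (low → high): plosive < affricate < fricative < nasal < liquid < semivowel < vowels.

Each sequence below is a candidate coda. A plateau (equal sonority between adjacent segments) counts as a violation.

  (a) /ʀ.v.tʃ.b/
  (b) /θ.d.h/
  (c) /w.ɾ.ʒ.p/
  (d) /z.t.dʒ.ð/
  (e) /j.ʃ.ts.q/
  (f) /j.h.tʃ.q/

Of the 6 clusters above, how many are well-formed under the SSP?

4

(a) 5-3-2-1 → obeys
(b) 3-1-3 → violates
(c) 6-5-3-1 → obeys
(d) 3-1-2-3 → violates
(e) 6-3-2-1 → obeys
(f) 6-3-2-1 → obeys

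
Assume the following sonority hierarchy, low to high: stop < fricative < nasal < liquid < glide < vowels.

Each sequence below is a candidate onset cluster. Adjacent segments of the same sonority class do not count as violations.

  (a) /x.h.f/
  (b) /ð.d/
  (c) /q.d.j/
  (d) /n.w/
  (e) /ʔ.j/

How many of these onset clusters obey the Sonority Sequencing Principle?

4

(a) sonority 2-2-2: well-formed.
(b) sonority 2-1: ill-formed.
(c) sonority 1-1-5: well-formed.
(d) sonority 3-5: well-formed.
(e) sonority 1-5: well-formed.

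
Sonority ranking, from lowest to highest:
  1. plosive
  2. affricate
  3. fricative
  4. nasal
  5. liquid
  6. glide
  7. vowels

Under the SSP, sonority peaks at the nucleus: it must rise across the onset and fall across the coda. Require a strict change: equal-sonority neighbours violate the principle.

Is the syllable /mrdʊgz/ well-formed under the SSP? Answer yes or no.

Onset: /m/ is a nasal (sonority 4), /r/ is a liquid (sonority 5), /d/ is a plosive (sonority 1); then the nucleus /ʊ/ (sonority 7).
Onset profile 4-5-1-7 — does not strictly rise throughout.
Coda: /g/ is a plosive (sonority 1), /z/ is a fricative (sonority 3).
Coda profile 7-1-3 — does not strictly fall throughout.

no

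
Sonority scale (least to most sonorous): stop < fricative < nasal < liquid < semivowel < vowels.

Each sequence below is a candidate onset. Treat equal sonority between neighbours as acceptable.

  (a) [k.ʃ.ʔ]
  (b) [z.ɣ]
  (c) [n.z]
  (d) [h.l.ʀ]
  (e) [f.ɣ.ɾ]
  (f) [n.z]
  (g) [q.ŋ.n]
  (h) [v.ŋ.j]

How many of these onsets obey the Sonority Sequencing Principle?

5

(a) [k.ʃ.ʔ]: profile 1-2-1 — violates.
(b) [z.ɣ]: profile 2-2 — obeys.
(c) [n.z]: profile 3-2 — violates.
(d) [h.l.ʀ]: profile 2-4-4 — obeys.
(e) [f.ɣ.ɾ]: profile 2-2-4 — obeys.
(f) [n.z]: profile 3-2 — violates.
(g) [q.ŋ.n]: profile 1-3-3 — obeys.
(h) [v.ŋ.j]: profile 2-3-5 — obeys.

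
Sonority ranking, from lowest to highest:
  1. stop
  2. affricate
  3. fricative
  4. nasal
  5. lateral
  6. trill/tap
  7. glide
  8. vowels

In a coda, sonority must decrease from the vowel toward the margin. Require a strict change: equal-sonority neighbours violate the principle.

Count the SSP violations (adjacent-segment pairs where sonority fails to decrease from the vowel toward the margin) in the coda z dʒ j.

/z/ — fricative, sonority 3.
/dʒ/ — affricate, sonority 2.
/j/ — glide, sonority 7.
/z/→/dʒ/: 3→2 (falls) — ok.
/dʒ/→/j/: 2→7 (does not fall) — violation.

1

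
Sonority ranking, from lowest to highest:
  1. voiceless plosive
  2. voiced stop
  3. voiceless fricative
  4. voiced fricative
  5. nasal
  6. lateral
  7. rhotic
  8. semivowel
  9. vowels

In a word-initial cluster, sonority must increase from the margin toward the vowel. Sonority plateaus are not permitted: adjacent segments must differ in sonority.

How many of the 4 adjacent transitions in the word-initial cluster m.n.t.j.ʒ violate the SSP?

3

/m/ — nasal, sonority 5.
/n/ — nasal, sonority 5.
/t/ — voiceless plosive, sonority 1.
/j/ — semivowel, sonority 8.
/ʒ/ — voiced fricative, sonority 4.
/m/→/n/: 5→5 (plateau) — violation.
/n/→/t/: 5→1 (does not rise) — violation.
/t/→/j/: 1→8 (rises) — ok.
/j/→/ʒ/: 8→4 (does not rise) — violation.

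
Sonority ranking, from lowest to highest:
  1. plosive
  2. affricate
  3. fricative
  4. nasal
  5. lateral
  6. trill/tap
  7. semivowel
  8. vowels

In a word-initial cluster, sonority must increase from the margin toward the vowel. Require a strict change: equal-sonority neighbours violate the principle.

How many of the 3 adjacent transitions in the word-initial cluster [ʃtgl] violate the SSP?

/ʃ/ is a fricative (sonority 3).
/t/ is a plosive (sonority 1).
/g/ is a plosive (sonority 1).
/l/ is a lateral (sonority 5).
/ʃ/→/t/: 3→1 (does not rise) — violation.
/t/→/g/: 1→1 (plateau) — violation.
/g/→/l/: 1→5 (rises) — ok.

2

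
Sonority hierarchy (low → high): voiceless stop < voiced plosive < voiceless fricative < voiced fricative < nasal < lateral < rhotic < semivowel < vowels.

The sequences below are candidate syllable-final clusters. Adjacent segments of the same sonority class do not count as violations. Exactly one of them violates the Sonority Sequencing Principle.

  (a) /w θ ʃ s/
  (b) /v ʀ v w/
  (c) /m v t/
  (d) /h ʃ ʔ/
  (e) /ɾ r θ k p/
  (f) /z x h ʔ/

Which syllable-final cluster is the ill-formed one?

(a) 8-3-3-3 → obeys
(b) 4-7-4-8 → violates
(c) 5-4-1 → obeys
(d) 3-3-1 → obeys
(e) 7-7-3-1-1 → obeys
(f) 4-3-3-1 → obeys

b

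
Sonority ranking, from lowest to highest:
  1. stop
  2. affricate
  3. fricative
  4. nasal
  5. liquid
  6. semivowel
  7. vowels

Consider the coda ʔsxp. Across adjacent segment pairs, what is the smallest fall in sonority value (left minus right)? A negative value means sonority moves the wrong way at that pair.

-2

/ʔ/ — stop, sonority 1.
/s/ — fricative, sonority 3.
/x/ — fricative, sonority 3.
/p/ — stop, sonority 1.
/ʔ/→/s/: change -2.
/s/→/x/: change +0.
/x/→/p/: change +2.
Minimum = -2.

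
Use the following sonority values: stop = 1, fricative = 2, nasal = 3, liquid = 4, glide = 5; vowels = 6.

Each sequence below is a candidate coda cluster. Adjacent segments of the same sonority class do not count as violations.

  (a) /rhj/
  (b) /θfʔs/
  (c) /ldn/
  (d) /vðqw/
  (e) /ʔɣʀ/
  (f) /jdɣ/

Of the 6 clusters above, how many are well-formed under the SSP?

0

(a) /rhj/: profile 4-2-5 — violates.
(b) /θfʔs/: profile 2-2-1-2 — violates.
(c) /ldn/: profile 4-1-3 — violates.
(d) /vðqw/: profile 2-2-1-5 — violates.
(e) /ʔɣʀ/: profile 1-2-4 — violates.
(f) /jdɣ/: profile 5-1-2 — violates.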